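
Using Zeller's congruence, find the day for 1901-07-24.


Wednesday

Zeller's congruence:
q=24, m=7, k=1, j=19
h = (24 + ⌊13×8/5⌋ + 1 + ⌊1/4⌋ + ⌊19/4⌋ - 2×19) mod 7
= (24 + 20 + 1 + 0 + 4 - 38) mod 7
= 11 mod 7 = 4
h=4 → Wednesday


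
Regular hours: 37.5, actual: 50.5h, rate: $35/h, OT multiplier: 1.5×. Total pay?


$1995.00

Regular: 37.5h × $35 = $1312.50
Overtime: 50.5 - 37.5 = 13.0h
OT pay: 13.0h × $35 × 1.5 = $682.50
Total = $1312.50 + $682.50 = $1995.00


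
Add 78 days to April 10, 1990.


June 27, 1990

Start: April 10, 1990
Add 78 days
April 10 → May 1: 30 - 10 + 1 = 21 days (78 - 21 = 57 left)
May 1 → June 1: 31 - 1 + 1 = 31 days (57 - 31 = 26 left)
June 1 + 26 = June 27, 1990


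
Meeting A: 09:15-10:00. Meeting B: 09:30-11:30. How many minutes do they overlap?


30 minutes

Meeting A: 555-600 (in minutes from midnight)
Meeting B: 570-690
Overlap start = max(555, 570) = 570
Overlap end = min(600, 690) = 600
Overlap = max(0, 600 - 570) = 30 min


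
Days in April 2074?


30 days

Month: April (month 4)
April has 30 days


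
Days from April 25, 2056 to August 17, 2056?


114 days

From April 25, 2056 to August 17, 2056
Rest of April 2056: 30 - 25 = 5
Full months: May 31, June 30, July 31
Days into August 2056: 17
Total = 5 + 31 + 30 + 31 + 17 = 114 days


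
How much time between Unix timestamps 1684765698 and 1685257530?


491832 seconds (136.6 hours / 5.69 days)

Difference = 1685257530 - 1684765698 = 491832 seconds
In hours: 491832 / 3600 ≈ 136.6
In days: 491832 / 86400 ≈ 5.69


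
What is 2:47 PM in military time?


14:47

Input: 2:47 PM
PM: 2 + 12 = 14


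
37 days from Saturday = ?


Monday

Start: Saturday (index 5)
(5 + 37) mod 7
= 42 mod 7
= 0
Index 0 → Monday


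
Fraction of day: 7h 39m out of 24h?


Total minutes: 7×60 + 39 = 459
Day = 24×60 = 1440 minutes
Fraction = 459/1440 ≈ 0.3188
As a percentage: 459/1440 × 100 ≈ 31.88%

0.3188 (31.88%)


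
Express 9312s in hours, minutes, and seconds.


Hours: 9312 ÷ 3600 = 2 remainder 2112
Minutes: 2112 ÷ 60 = 35 remainder 12
Seconds: 12

2h 35m 12s


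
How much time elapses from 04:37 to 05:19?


End time in minutes: 5×60 + 19 = 319
Start time in minutes: 4×60 + 37 = 277
Difference = 319 - 277 = 42 minutes
= 0 hours 42 minutes

0h 42m


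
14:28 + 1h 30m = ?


Start: 868 minutes from midnight
Add: 90 minutes
Total: 958 minutes
Hours: 958 ÷ 60 = 15 remainder 58

15:58


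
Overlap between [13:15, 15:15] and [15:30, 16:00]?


0 minutes

Meeting A: 795-915 (in minutes from midnight)
Meeting B: 930-960
Overlap start = max(795, 930) = 930
Overlap end = min(915, 960) = 915
Overlap = max(0, 915 - 930) = 0 min


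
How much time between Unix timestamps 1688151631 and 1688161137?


Difference = 1688161137 - 1688151631 = 9506 seconds
In hours: 9506 / 3600 ≈ 2.6
In days: 9506 / 86400 ≈ 0.11

9506 seconds (2.6 hours / 0.11 days)


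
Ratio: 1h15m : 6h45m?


Duration 1: 75 minutes
Duration 2: 405 minutes
Ratio = 75:405
GCD = 15
Simplified = 5:27
As a decimal: 5/27 ≈ 0.19

5:27 (0.19)


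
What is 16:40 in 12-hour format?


4:40 PM

Hour: 16
16 - 12 = 4 → PM


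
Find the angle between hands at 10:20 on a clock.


Hour hand = 10×30 + 20×0.5 = 310.0°
Minute hand = 20×6 = 120°
Difference = |310.0 - 120| = 190.0°
Since > 180°: 360 - 190.0 = 170.0°

170.0°


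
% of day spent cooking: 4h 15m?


Time: 255 minutes
Day: 1440 minutes
Percentage = (255/1440) × 100 ≈ 17.7%

17.7%


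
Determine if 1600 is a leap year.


Rules: divisible by 4 AND (not by 100 OR by 400)
1600 ÷ 4 = 400 exactly → divisible by 4
1600 ÷ 100 = 16 exactly → divisible by 100
1600 ÷ 400 = 4 exactly → divisible by 400
Divisible by 400 → leap year

Yes


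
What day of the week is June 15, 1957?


Zeller's congruence:
q=15, m=6, k=57, j=19
h = (15 + ⌊13×7/5⌋ + 57 + ⌊57/4⌋ + ⌊19/4⌋ - 2×19) mod 7
= (15 + 18 + 57 + 14 + 4 - 38) mod 7
= 70 mod 7 = 0
h=0 → Saturday

Saturday


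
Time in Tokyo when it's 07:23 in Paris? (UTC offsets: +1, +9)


Time difference = UTC+9 - UTC+1 = +8 hours
New hour = (7 + 8) mod 24
= 15 mod 24 = 15
Minutes unchanged → 15:23

15:23


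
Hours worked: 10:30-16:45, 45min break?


Total time = (16×60+45) - (10×60+30)
= 1005 - 630 = 375 min
Minus break: 375 - 45 = 330 min
= 5h 30m

5h 30m (330 minutes)


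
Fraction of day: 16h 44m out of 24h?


Total minutes: 16×60 + 44 = 1004
Day = 24×60 = 1440 minutes
Fraction = 1004/1440 ≈ 0.6972
As a percentage: 1004/1440 × 100 ≈ 69.72%

0.6972 (69.72%)


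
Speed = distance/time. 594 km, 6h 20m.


Distance: 594 km
Time: 6h 20m = 380 min = 380/60 = 19/3 hours
Speed = 594 ÷ (19/3) = 594 × 3 / 19 = 1782/19 ≈ 93.8 km/h

93.8 km/h


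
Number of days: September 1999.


30 days

Month: September (month 9)
September has 30 days


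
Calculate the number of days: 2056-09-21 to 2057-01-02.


103 days

From September 21, 2056 to January 2, 2057
Rest of September 2056: 30 - 21 = 9
Full months: October 31, November 30, December 31
Days into January 2057: 2
Total = 9 + 31 + 30 + 31 + 2 = 103 days


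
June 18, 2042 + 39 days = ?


Start: June 18, 2042
Add 39 days
June 18 → July 1: 30 - 18 + 1 = 13 days (39 - 13 = 26 left)
July 1 + 26 = July 27, 2042

July 27, 2042


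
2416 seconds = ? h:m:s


Hours: 2416 ÷ 3600 = 0 remainder 2416
Minutes: 2416 ÷ 60 = 40 remainder 16
Seconds: 16

0h 40m 16s


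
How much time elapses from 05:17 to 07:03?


1h 46m

End time in minutes: 7×60 + 3 = 423
Start time in minutes: 5×60 + 17 = 317
Difference = 423 - 317 = 106 minutes
= 1 hours 46 minutes


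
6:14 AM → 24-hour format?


Input: 6:14 AM
AM hour stays: 6

06:14


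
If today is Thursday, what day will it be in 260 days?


Start: Thursday (index 3)
(3 + 260) mod 7
= 263 mod 7
= 4
Index 4 → Friday

Friday


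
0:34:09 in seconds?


2049 seconds

Hours: 0 × 3600 = 0
Minutes: 34 × 60 = 2040
Seconds: 9
Total = 0 + 2040 + 9 = 2049


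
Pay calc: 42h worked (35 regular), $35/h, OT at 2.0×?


Regular: 35h × $35 = $1225.00
Overtime: 42 - 35 = 7h
OT pay: 7h × $35 × 2.0 = $490.00
Total = $1225.00 + $490.00 = $1715.00

$1715.00


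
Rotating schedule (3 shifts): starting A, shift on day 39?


Shift C

Shifts: A, B, C
Start: A (index 0)
Day 39: (0 + 39 - 1) mod 3
= 38 mod 3
= 2
Index 2 → shift C


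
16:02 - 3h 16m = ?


12:46

Start: 962 minutes from midnight
Subtract: 196 minutes
Remaining: 962 - 196 = 766
Hours: 12, Minutes: 46


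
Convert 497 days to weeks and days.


Weeks: 497 ÷ 7 = 71 remainder 0

71 weeks 0 days


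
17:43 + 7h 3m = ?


Start: 1063 minutes from midnight
Add: 423 minutes
Total: 1486 minutes
Hours: 1486 ÷ 60 = 24 remainder 46
24 ≥ 24 → 24 - 24 = 0 (next day)

00:46 (next day)


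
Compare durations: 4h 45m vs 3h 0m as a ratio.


19:12 (1.58)

Duration 1: 285 minutes
Duration 2: 180 minutes
Ratio = 285:180
GCD = 15
Simplified = 19:12
As a decimal: 19/12 ≈ 1.58


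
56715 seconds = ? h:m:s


Hours: 56715 ÷ 3600 = 15 remainder 2715
Minutes: 2715 ÷ 60 = 45 remainder 15
Seconds: 15

15h 45m 15s


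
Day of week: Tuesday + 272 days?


Monday

Start: Tuesday (index 1)
(1 + 272) mod 7
= 273 mod 7
= 0
Index 0 → Monday


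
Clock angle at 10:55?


Hour hand = 10×30 + 55×0.5 = 327.5°
Minute hand = 55×6 = 330°
Difference = |327.5 - 330| = 2.5°

2.5°


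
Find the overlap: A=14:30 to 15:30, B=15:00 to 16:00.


Meeting A: 870-930 (in minutes from midnight)
Meeting B: 900-960
Overlap start = max(870, 900) = 900
Overlap end = min(930, 960) = 930
Overlap = max(0, 930 - 900) = 30 min

30 minutes


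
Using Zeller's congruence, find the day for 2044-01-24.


Zeller's congruence:
q=24, m=13, k=43, j=20
h = (24 + ⌊13×14/5⌋ + 43 + ⌊43/4⌋ + ⌊20/4⌋ - 2×20) mod 7
= (24 + 36 + 43 + 10 + 5 - 40) mod 7
= 78 mod 7 = 1
h=1 → Sunday

Sunday


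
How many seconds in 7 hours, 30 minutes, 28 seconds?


Hours: 7 × 3600 = 25200
Minutes: 30 × 60 = 1800
Seconds: 28
Total = 25200 + 1800 + 28 = 27028

27028 seconds


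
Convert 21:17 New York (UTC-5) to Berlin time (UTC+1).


03:17 (next day)

Time difference = UTC+1 - UTC-5 = +6 hours
New hour = (21 + 6) mod 24
= 27 mod 24 = 3
Minutes unchanged → 03:17; 27 ≥ 24 → next day


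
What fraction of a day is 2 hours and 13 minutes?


Total minutes: 2×60 + 13 = 133
Day = 24×60 = 1440 minutes
Fraction = 133/1440 ≈ 0.0924
As a percentage: 133/1440 × 100 ≈ 9.24%

0.0924 (9.24%)


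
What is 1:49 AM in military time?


Input: 1:49 AM
AM hour stays: 1

01:49


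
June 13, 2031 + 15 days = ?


Start: June 13, 2031
Add 15 days
June 13 + 15 = June 28, 2031

June 28, 2031


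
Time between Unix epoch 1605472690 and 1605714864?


242174 seconds (67.3 hours / 2.80 days)

Difference = 1605714864 - 1605472690 = 242174 seconds
In hours: 242174 / 3600 ≈ 67.3
In days: 242174 / 86400 ≈ 2.80


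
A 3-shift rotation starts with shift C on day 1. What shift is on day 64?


Shift C

Shifts: A, B, C
Start: C (index 2)
Day 64: (2 + 64 - 1) mod 3
= 65 mod 3
= 2
Index 2 → shift C


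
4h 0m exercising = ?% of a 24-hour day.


Time: 240 minutes
Day: 1440 minutes
Percentage = (240/1440) × 100 ≈ 16.7%

16.7%


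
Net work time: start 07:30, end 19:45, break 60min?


11h 15m (675 minutes)

Total time = (19×60+45) - (7×60+30)
= 1185 - 450 = 735 min
Minus break: 735 - 60 = 675 min
= 11h 15m


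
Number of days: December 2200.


31 days

Month: December (month 12)
December has 31 days


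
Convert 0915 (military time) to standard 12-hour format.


9:15 AM

Hour: 9
9 < 12 → AM


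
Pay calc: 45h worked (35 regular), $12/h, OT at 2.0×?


Regular: 35h × $12 = $420.00
Overtime: 45 - 35 = 10h
OT pay: 10h × $12 × 2.0 = $240.00
Total = $420.00 + $240.00 = $660.00

$660.00


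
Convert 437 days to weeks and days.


62 weeks 3 days

Weeks: 437 ÷ 7 = 62 remainder 3


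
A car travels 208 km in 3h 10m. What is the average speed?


Distance: 208 km
Time: 3h 10m = 190 min = 190/60 = 19/6 hours
Speed = 208 ÷ (19/6) = 208 × 6 / 19 = 1248/19 ≈ 65.7 km/h

65.7 km/h


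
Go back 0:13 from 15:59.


Start: 959 minutes from midnight
Subtract: 13 minutes
Remaining: 959 - 13 = 946
Hours: 15, Minutes: 46

15:46


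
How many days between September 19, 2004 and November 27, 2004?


69 days

From September 19, 2004 to November 27, 2004
Rest of September 2004: 30 - 19 = 11
Full months: October 31
Days into November 2004: 27
Total = 11 + 31 + 27 = 69 days


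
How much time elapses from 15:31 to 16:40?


End time in minutes: 16×60 + 40 = 1000
Start time in minutes: 15×60 + 31 = 931
Difference = 1000 - 931 = 69 minutes
= 1 hours 9 minutes

1h 9m


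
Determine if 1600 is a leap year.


Yes

Rules: divisible by 4 AND (not by 100 OR by 400)
1600 ÷ 4 = 400 exactly → divisible by 4
1600 ÷ 100 = 16 exactly → divisible by 100
1600 ÷ 400 = 4 exactly → divisible by 400
Divisible by 400 → leap year


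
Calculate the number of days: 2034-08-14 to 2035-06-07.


From August 14, 2034 to June 7, 2035
Rest of August 2034: 31 - 14 = 17
Full months: September 30, October 31, November 30, December 31, January 31, February 2035 28, March 31, April 30, May 31
Days into June 2035: 7
Total = 17 + 30 + 31 + 30 + 31 + 31 + 28 + 31 + 30 + 31 + 7 = 297 days

297 days


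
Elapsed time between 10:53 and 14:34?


3h 41m

End time in minutes: 14×60 + 34 = 874
Start time in minutes: 10×60 + 53 = 653
Difference = 874 - 653 = 221 minutes
= 3 hours 41 minutes


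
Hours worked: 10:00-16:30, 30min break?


6h 0m (360 minutes)

Total time = (16×60+30) - (10×60+0)
= 990 - 600 = 390 min
Minus break: 390 - 30 = 360 min
= 6h 0m


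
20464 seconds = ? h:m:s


Hours: 20464 ÷ 3600 = 5 remainder 2464
Minutes: 2464 ÷ 60 = 41 remainder 4
Seconds: 4

5h 41m 4s


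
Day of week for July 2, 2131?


Monday

Zeller's congruence:
q=2, m=7, k=31, j=21
h = (2 + ⌊13×8/5⌋ + 31 + ⌊31/4⌋ + ⌊21/4⌋ - 2×21) mod 7
= (2 + 20 + 31 + 7 + 5 - 42) mod 7
= 23 mod 7 = 2
h=2 → Monday


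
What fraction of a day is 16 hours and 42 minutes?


0.6958 (69.58%)

Total minutes: 16×60 + 42 = 1002
Day = 24×60 = 1440 minutes
Fraction = 1002/1440 ≈ 0.6958
As a percentage: 1002/1440 × 100 ≈ 69.58%


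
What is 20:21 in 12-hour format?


Hour: 20
20 - 12 = 8 → PM

8:21 PM


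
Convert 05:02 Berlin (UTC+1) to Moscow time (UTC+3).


Time difference = UTC+3 - UTC+1 = +2 hours
New hour = (5 + 2) mod 24
= 7 mod 24 = 7
Minutes unchanged → 07:02

07:02


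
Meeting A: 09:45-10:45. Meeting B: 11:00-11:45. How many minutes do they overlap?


0 minutes

Meeting A: 585-645 (in minutes from midnight)
Meeting B: 660-705
Overlap start = max(585, 660) = 660
Overlap end = min(645, 705) = 645
Overlap = max(0, 645 - 660) = 0 min


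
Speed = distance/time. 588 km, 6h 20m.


92.8 km/h

Distance: 588 km
Time: 6h 20m = 380 min = 380/60 = 19/3 hours
Speed = 588 ÷ (19/3) = 588 × 3 / 19 = 1764/19 ≈ 92.8 km/h


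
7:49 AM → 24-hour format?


07:49

Input: 7:49 AM
AM hour stays: 7


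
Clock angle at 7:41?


15.5°

Hour hand = 7×30 + 41×0.5 = 230.5°
Minute hand = 41×6 = 246°
Difference = |230.5 - 246| = 15.5°


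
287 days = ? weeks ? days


Weeks: 287 ÷ 7 = 41 remainder 0

41 weeks 0 days


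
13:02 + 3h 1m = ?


16:03

Start: 782 minutes from midnight
Add: 181 minutes
Total: 963 minutes
Hours: 963 ÷ 60 = 16 remainder 3


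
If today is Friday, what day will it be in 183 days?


Start: Friday (index 4)
(4 + 183) mod 7
= 187 mod 7
= 5
Index 5 → Saturday

Saturday


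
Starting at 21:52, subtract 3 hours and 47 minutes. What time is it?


Start: 1312 minutes from midnight
Subtract: 227 minutes
Remaining: 1312 - 227 = 1085
Hours: 18, Minutes: 5

18:05


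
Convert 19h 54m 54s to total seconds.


71694 seconds

Hours: 19 × 3600 = 68400
Minutes: 54 × 60 = 3240
Seconds: 54
Total = 68400 + 3240 + 54 = 71694


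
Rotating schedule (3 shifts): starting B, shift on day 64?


Shifts: A, B, C
Start: B (index 1)
Day 64: (1 + 64 - 1) mod 3
= 64 mod 3
= 1
Index 1 → shift B

Shift B


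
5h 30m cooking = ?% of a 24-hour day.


Time: 330 minutes
Day: 1440 minutes
Percentage = (330/1440) × 100 ≈ 22.9%

22.9%


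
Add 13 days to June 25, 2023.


Start: June 25, 2023
Add 13 days
June 25 → July 1: 30 - 25 + 1 = 6 days (13 - 6 = 7 left)
July 1 + 7 = July 8, 2023

July 8, 2023


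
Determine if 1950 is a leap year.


Rules: divisible by 4 AND (not by 100 OR by 400)
1950 ÷ 4 = 487 remainder 2 → not divisible by 4
Not divisible by 4 → not a leap year

No


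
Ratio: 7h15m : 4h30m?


29:18 (1.61)

Duration 1: 435 minutes
Duration 2: 270 minutes
Ratio = 435:270
GCD = 15
Simplified = 29:18
As a decimal: 29/18 ≈ 1.61


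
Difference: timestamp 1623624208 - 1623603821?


Difference = 1623624208 - 1623603821 = 20387 seconds
In hours: 20387 / 3600 ≈ 5.7
In days: 20387 / 86400 ≈ 0.24

20387 seconds (5.7 hours / 0.24 days)


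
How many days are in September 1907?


30 days

Month: September (month 9)
September has 30 days


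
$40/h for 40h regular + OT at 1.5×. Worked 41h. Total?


Regular: 40h × $40 = $1600.00
Overtime: 41 - 40 = 1h
OT pay: 1h × $40 × 1.5 = $60.00
Total = $1600.00 + $60.00 = $1660.00

$1660.00


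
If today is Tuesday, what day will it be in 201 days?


Start: Tuesday (index 1)
(1 + 201) mod 7
= 202 mod 7
= 6
Index 6 → Sunday

Sunday


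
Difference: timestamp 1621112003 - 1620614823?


Difference = 1621112003 - 1620614823 = 497180 seconds
In hours: 497180 / 3600 ≈ 138.1
In days: 497180 / 86400 ≈ 5.75

497180 seconds (138.1 hours / 5.75 days)


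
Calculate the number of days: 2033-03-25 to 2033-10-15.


From March 25, 2033 to October 15, 2033
Rest of March 2033: 31 - 25 = 6
Full months: April 30, May 31, June 30, July 31, August 31, September 30
Days into October 2033: 15
Total = 6 + 30 + 31 + 30 + 31 + 31 + 30 + 15 = 204 days

204 days


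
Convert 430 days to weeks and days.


61 weeks 3 days

Weeks: 430 ÷ 7 = 61 remainder 3


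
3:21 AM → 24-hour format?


Input: 3:21 AM
AM hour stays: 3

03:21


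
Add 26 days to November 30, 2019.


Start: November 30, 2019
Add 26 days
November 30 → December 1: 30 - 30 + 1 = 1 days (26 - 1 = 25 left)
December 1 + 25 = December 26, 2019

December 26, 2019


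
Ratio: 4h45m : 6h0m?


19:24 (0.79)

Duration 1: 285 minutes
Duration 2: 360 minutes
Ratio = 285:360
GCD = 15
Simplified = 19:24
As a decimal: 19/24 ≈ 0.79


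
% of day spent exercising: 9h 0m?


37.5%

Time: 540 minutes
Day: 1440 minutes
Percentage = (540/1440) × 100 = 37.5%


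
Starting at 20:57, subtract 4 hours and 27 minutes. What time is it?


Start: 1257 minutes from midnight
Subtract: 267 minutes
Remaining: 1257 - 267 = 990
Hours: 16, Minutes: 30

16:30


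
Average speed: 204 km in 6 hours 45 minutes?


Distance: 204 km
Time: 6h 45m = 405 min = 405/60 = 27/4 hours
Speed = 204 ÷ (27/4) = 204 × 4 / 27 = 816/27 ≈ 30.2 km/h

30.2 km/h


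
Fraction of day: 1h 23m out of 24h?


Total minutes: 1×60 + 23 = 83
Day = 24×60 = 1440 minutes
Fraction = 83/1440 ≈ 0.0576
As a percentage: 83/1440 × 100 ≈ 5.76%

0.0576 (5.76%)


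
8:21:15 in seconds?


30075 seconds

Hours: 8 × 3600 = 28800
Minutes: 21 × 60 = 1260
Seconds: 15
Total = 28800 + 1260 + 15 = 30075


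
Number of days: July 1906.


Month: July (month 7)
July has 31 days

31 days


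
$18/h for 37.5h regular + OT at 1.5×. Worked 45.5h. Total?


Regular: 37.5h × $18 = $675.00
Overtime: 45.5 - 37.5 = 8.0h
OT pay: 8.0h × $18 × 1.5 = $216.00
Total = $675.00 + $216.00 = $891.00

$891.00


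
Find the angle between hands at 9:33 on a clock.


88.5°

Hour hand = 9×30 + 33×0.5 = 286.5°
Minute hand = 33×6 = 198°
Difference = |286.5 - 198| = 88.5°


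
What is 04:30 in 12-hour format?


Hour: 4
4 < 12 → AM

4:30 AM


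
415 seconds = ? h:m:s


Hours: 415 ÷ 3600 = 0 remainder 415
Minutes: 415 ÷ 60 = 6 remainder 55
Seconds: 55

0h 6m 55s


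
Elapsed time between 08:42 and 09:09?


0h 27m

End time in minutes: 9×60 + 9 = 549
Start time in minutes: 8×60 + 42 = 522
Difference = 549 - 522 = 27 minutes
= 0 hours 27 minutes


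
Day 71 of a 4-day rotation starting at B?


Shifts: A, B, C, D
Start: B (index 1)
Day 71: (1 + 71 - 1) mod 4
= 71 mod 4
= 3
Index 3 → shift D

Shift D


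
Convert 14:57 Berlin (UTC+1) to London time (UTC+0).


13:57

Time difference = UTC+0 - UTC+1 = -1 hours
New hour = (14 -1) mod 24
= 13 mod 24 = 13
Minutes unchanged → 13:57


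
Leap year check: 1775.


No

Rules: divisible by 4 AND (not by 100 OR by 400)
1775 ÷ 4 = 443 remainder 3 → not divisible by 4
Not divisible by 4 → not a leap year


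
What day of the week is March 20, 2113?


Zeller's congruence:
q=20, m=3, k=13, j=21
h = (20 + ⌊13×4/5⌋ + 13 + ⌊13/4⌋ + ⌊21/4⌋ - 2×21) mod 7
= (20 + 10 + 13 + 3 + 5 - 42) mod 7
= 9 mod 7 = 2
h=2 → Monday

Monday


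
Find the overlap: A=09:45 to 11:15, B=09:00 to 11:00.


75 minutes

Meeting A: 585-675 (in minutes from midnight)
Meeting B: 540-660
Overlap start = max(585, 540) = 585
Overlap end = min(675, 660) = 660
Overlap = max(0, 660 - 585) = 75 min


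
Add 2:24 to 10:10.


12:34

Start: 610 minutes from midnight
Add: 144 minutes
Total: 754 minutes
Hours: 754 ÷ 60 = 12 remainder 34


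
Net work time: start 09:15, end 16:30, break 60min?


6h 15m (375 minutes)

Total time = (16×60+30) - (9×60+15)
= 990 - 555 = 435 min
Minus break: 435 - 60 = 375 min
= 6h 15m


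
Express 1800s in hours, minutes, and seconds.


0h 30m 0s

Hours: 1800 ÷ 3600 = 0 remainder 1800
Minutes: 1800 ÷ 60 = 30 remainder 0
Seconds: 0


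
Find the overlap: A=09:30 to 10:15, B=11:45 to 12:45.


0 minutes

Meeting A: 570-615 (in minutes from midnight)
Meeting B: 705-765
Overlap start = max(570, 705) = 705
Overlap end = min(615, 765) = 615
Overlap = max(0, 615 - 705) = 0 min


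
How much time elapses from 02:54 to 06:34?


End time in minutes: 6×60 + 34 = 394
Start time in minutes: 2×60 + 54 = 174
Difference = 394 - 174 = 220 minutes
= 3 hours 40 minutes

3h 40m


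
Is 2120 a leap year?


Yes

Rules: divisible by 4 AND (not by 100 OR by 400)
2120 ÷ 4 = 530 exactly → divisible by 4
2120 ÷ 100 = 21 remainder 20 → not divisible by 100
Divisible by 4 but not by 100 → leap year


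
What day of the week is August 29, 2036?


Zeller's congruence:
q=29, m=8, k=36, j=20
h = (29 + ⌊13×9/5⌋ + 36 + ⌊36/4⌋ + ⌊20/4⌋ - 2×20) mod 7
= (29 + 23 + 36 + 9 + 5 - 40) mod 7
= 62 mod 7 = 6
h=6 → Friday

Friday


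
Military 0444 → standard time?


4:44 AM

Hour: 4
4 < 12 → AM


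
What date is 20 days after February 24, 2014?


Start: February 24, 2014
Add 20 days
February 24 → March 1: 28 - 24 + 1 = 5 days (20 - 5 = 15 left)
March 1 + 15 = March 16, 2014

March 16, 2014


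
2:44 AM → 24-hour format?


02:44

Input: 2:44 AM
AM hour stays: 2


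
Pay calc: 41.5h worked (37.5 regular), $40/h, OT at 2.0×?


Regular: 37.5h × $40 = $1500.00
Overtime: 41.5 - 37.5 = 4.0h
OT pay: 4.0h × $40 × 2.0 = $320.00
Total = $1500.00 + $320.00 = $1820.00

$1820.00


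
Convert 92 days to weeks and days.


Weeks: 92 ÷ 7 = 13 remainder 1

13 weeks 1 days


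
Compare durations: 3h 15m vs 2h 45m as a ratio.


Duration 1: 195 minutes
Duration 2: 165 minutes
Ratio = 195:165
GCD = 15
Simplified = 13:11
As a decimal: 13/11 ≈ 1.18

13:11 (1.18)


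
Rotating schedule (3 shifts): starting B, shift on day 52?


Shifts: A, B, C
Start: B (index 1)
Day 52: (1 + 52 - 1) mod 3
= 52 mod 3
= 1
Index 1 → shift B

Shift B


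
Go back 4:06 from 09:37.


Start: 577 minutes from midnight
Subtract: 246 minutes
Remaining: 577 - 246 = 331
Hours: 5, Minutes: 31

05:31


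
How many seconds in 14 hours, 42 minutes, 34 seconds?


52954 seconds

Hours: 14 × 3600 = 50400
Minutes: 42 × 60 = 2520
Seconds: 34
Total = 50400 + 2520 + 34 = 52954


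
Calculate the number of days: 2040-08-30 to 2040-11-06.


68 days

From August 30, 2040 to November 6, 2040
Rest of August 2040: 31 - 30 = 1
Full months: September 30, October 31
Days into November 2040: 6
Total = 1 + 30 + 31 + 6 = 68 days


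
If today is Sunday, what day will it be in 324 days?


Tuesday

Start: Sunday (index 6)
(6 + 324) mod 7
= 330 mod 7
= 1
Index 1 → Tuesday


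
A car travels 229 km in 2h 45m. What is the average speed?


83.3 km/h

Distance: 229 km
Time: 2h 45m = 165 min = 165/60 = 11/4 hours
Speed = 229 ÷ (11/4) = 229 × 4 / 11 = 916/11 ≈ 83.3 km/h


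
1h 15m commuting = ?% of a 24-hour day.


Time: 75 minutes
Day: 1440 minutes
Percentage = (75/1440) × 100 ≈ 5.2%

5.2%


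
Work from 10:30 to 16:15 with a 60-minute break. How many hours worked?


Total time = (16×60+15) - (10×60+30)
= 975 - 630 = 345 min
Minus break: 345 - 60 = 285 min
= 4h 45m

4h 45m (285 minutes)


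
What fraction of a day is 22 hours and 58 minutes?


Total minutes: 22×60 + 58 = 1378
Day = 24×60 = 1440 minutes
Fraction = 1378/1440 ≈ 0.9569
As a percentage: 1378/1440 × 100 ≈ 95.69%

0.9569 (95.69%)


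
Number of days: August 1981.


31 days

Month: August (month 8)
August has 31 days


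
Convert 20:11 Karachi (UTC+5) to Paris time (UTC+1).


Time difference = UTC+1 - UTC+5 = -4 hours
New hour = (20 -4) mod 24
= 16 mod 24 = 16
Minutes unchanged → 16:11

16:11


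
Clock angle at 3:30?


Hour hand = 3×30 + 30×0.5 = 105.0°
Minute hand = 30×6 = 180°
Difference = |105.0 - 180| = 75.0°

75.0°


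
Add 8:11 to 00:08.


Start: 8 minutes from midnight
Add: 491 minutes
Total: 499 minutes
Hours: 499 ÷ 60 = 8 remainder 19

08:19


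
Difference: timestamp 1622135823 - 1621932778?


Difference = 1622135823 - 1621932778 = 203045 seconds
In hours: 203045 / 3600 ≈ 56.4
In days: 203045 / 86400 ≈ 2.35

203045 seconds (56.4 hours / 2.35 days)


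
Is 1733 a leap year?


Rules: divisible by 4 AND (not by 100 OR by 400)
1733 ÷ 4 = 433 remainder 1 → not divisible by 4
Not divisible by 4 → not a leap year

No


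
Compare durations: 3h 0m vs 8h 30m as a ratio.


6:17 (0.35)

Duration 1: 180 minutes
Duration 2: 510 minutes
Ratio = 180:510
GCD = 30
Simplified = 6:17
As a decimal: 6/17 ≈ 0.35


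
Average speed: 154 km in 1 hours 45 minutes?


88.0 km/h

Distance: 154 km
Time: 1h 45m = 105 min = 105/60 = 7/4 hours
Speed = 154 ÷ (7/4) = 154 × 4 / 7 = 616/7 = 88.0 km/h


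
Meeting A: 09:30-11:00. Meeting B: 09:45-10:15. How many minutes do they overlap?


30 minutes

Meeting A: 570-660 (in minutes from midnight)
Meeting B: 585-615
Overlap start = max(570, 585) = 585
Overlap end = min(660, 615) = 615
Overlap = max(0, 615 - 585) = 30 min


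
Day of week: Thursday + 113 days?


Start: Thursday (index 3)
(3 + 113) mod 7
= 116 mod 7
= 4
Index 4 → Friday

Friday


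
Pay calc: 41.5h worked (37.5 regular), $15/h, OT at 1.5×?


$652.50

Regular: 37.5h × $15 = $562.50
Overtime: 41.5 - 37.5 = 4.0h
OT pay: 4.0h × $15 × 1.5 = $90.00
Total = $562.50 + $90.00 = $652.50


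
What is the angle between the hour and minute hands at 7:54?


87.0°

Hour hand = 7×30 + 54×0.5 = 237.0°
Minute hand = 54×6 = 324°
Difference = |237.0 - 324| = 87.0°


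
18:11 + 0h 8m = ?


Start: 1091 minutes from midnight
Add: 8 minutes
Total: 1099 minutes
Hours: 1099 ÷ 60 = 18 remainder 19

18:19


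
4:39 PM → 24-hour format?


Input: 4:39 PM
PM: 4 + 12 = 16

16:39


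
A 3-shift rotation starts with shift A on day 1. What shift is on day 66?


Shift C

Shifts: A, B, C
Start: A (index 0)
Day 66: (0 + 66 - 1) mod 3
= 65 mod 3
= 2
Index 2 → shift C


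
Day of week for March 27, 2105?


Zeller's congruence:
q=27, m=3, k=5, j=21
h = (27 + ⌊13×4/5⌋ + 5 + ⌊5/4⌋ + ⌊21/4⌋ - 2×21) mod 7
= (27 + 10 + 5 + 1 + 5 - 42) mod 7
= 6 mod 7 = 6
h=6 → Friday

Friday


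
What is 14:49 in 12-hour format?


2:49 PM

Hour: 14
14 - 12 = 2 → PM


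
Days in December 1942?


31 days

Month: December (month 12)
December has 31 days


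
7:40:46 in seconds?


27646 seconds

Hours: 7 × 3600 = 25200
Minutes: 40 × 60 = 2400
Seconds: 46
Total = 25200 + 2400 + 46 = 27646


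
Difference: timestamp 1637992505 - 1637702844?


Difference = 1637992505 - 1637702844 = 289661 seconds
In hours: 289661 / 3600 ≈ 80.5
In days: 289661 / 86400 ≈ 3.35

289661 seconds (80.5 hours / 3.35 days)


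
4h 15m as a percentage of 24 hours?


Total minutes: 4×60 + 15 = 255
Day = 24×60 = 1440 minutes
Fraction = 255/1440 ≈ 0.1771
As a percentage: 255/1440 × 100 ≈ 17.71%

0.1771 (17.71%)


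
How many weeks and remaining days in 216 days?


30 weeks 6 days

Weeks: 216 ÷ 7 = 30 remainder 6


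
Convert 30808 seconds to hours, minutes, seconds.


Hours: 30808 ÷ 3600 = 8 remainder 2008
Minutes: 2008 ÷ 60 = 33 remainder 28
Seconds: 28

8h 33m 28s


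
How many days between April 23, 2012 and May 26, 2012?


33 days

From April 23, 2012 to May 26, 2012
Rest of April 2012: 30 - 23 = 7
Days into May 2012: 26
Total = 7 + 26 = 33 days


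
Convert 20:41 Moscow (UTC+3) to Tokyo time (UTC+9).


02:41 (next day)

Time difference = UTC+9 - UTC+3 = +6 hours
New hour = (20 + 6) mod 24
= 26 mod 24 = 2
Minutes unchanged → 02:41; 26 ≥ 24 → next day


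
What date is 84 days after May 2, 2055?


Start: May 2, 2055
Add 84 days
May 2 → June 1: 31 - 2 + 1 = 30 days (84 - 30 = 54 left)
June 1 → July 1: 30 - 1 + 1 = 30 days (54 - 30 = 24 left)
July 1 + 24 = July 25, 2055

July 25, 2055


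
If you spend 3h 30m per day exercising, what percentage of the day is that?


14.6%

Time: 210 minutes
Day: 1440 minutes
Percentage = (210/1440) × 100 ≈ 14.6%


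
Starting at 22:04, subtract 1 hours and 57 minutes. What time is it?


Start: 1324 minutes from midnight
Subtract: 117 minutes
Remaining: 1324 - 117 = 1207
Hours: 20, Minutes: 7

20:07


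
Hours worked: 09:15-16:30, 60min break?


Total time = (16×60+30) - (9×60+15)
= 990 - 555 = 435 min
Minus break: 435 - 60 = 375 min
= 6h 15m

6h 15m (375 minutes)


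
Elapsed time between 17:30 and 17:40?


0h 10m

End time in minutes: 17×60 + 40 = 1060
Start time in minutes: 17×60 + 30 = 1050
Difference = 1060 - 1050 = 10 minutes
= 0 hours 10 minutes


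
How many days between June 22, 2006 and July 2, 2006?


From June 22, 2006 to July 2, 2006
Rest of June 2006: 30 - 22 = 8
Days into July 2006: 2
Total = 8 + 2 = 10 days

10 days


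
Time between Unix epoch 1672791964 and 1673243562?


451598 seconds (125.4 hours / 5.23 days)

Difference = 1673243562 - 1672791964 = 451598 seconds
In hours: 451598 / 3600 ≈ 125.4
In days: 451598 / 86400 ≈ 5.23


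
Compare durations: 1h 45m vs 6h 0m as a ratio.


7:24 (0.29)

Duration 1: 105 minutes
Duration 2: 360 minutes
Ratio = 105:360
GCD = 15
Simplified = 7:24
As a decimal: 7/24 ≈ 0.29


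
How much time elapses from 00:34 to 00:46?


End time in minutes: 0×60 + 46 = 46
Start time in minutes: 0×60 + 34 = 34
Difference = 46 - 34 = 12 minutes
= 0 hours 12 minutes

0h 12m


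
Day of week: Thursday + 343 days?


Start: Thursday (index 3)
(3 + 343) mod 7
= 346 mod 7
= 3
Index 3 → Thursday

Thursday


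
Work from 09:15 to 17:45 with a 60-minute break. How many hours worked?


Total time = (17×60+45) - (9×60+15)
= 1065 - 555 = 510 min
Minus break: 510 - 60 = 450 min
= 7h 30m

7h 30m (450 minutes)


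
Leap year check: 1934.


Rules: divisible by 4 AND (not by 100 OR by 400)
1934 ÷ 4 = 483 remainder 2 → not divisible by 4
Not divisible by 4 → not a leap year

No


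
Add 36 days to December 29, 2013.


February 3, 2014

Start: December 29, 2013
Add 36 days
December 29 → January 1: 31 - 29 + 1 = 3 days (36 - 3 = 33 left)
January 1 → February 1: 31 - 1 + 1 = 31 days (33 - 31 = 2 left)
February 1 + 2 = February 3, 2014


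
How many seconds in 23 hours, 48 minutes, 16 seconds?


Hours: 23 × 3600 = 82800
Minutes: 48 × 60 = 2880
Seconds: 16
Total = 82800 + 2880 + 16 = 85696

85696 seconds


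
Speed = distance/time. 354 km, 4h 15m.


Distance: 354 km
Time: 4h 15m = 255 min = 255/60 = 17/4 hours
Speed = 354 ÷ (17/4) = 354 × 4 / 17 = 1416/17 ≈ 83.3 km/h

83.3 km/h


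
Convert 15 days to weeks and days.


2 weeks 1 days

Weeks: 15 ÷ 7 = 2 remainder 1


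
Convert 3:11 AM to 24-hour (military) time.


03:11

Input: 3:11 AM
AM hour stays: 3


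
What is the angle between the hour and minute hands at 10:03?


Hour hand = 10×30 + 3×0.5 = 301.5°
Minute hand = 3×6 = 18°
Difference = |301.5 - 18| = 283.5°
Since > 180°: 360 - 283.5 = 76.5°

76.5°


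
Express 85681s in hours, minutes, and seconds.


23h 48m 1s

Hours: 85681 ÷ 3600 = 23 remainder 2881
Minutes: 2881 ÷ 60 = 48 remainder 1
Seconds: 1


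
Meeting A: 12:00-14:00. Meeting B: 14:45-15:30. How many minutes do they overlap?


Meeting A: 720-840 (in minutes from midnight)
Meeting B: 885-930
Overlap start = max(720, 885) = 885
Overlap end = min(840, 930) = 840
Overlap = max(0, 840 - 885) = 0 min

0 minutes


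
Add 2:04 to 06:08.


08:12

Start: 368 minutes from midnight
Add: 124 minutes
Total: 492 minutes
Hours: 492 ÷ 60 = 8 remainder 12


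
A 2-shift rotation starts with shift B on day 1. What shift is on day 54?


Shifts: A, B
Start: B (index 1)
Day 54: (1 + 54 - 1) mod 2
= 54 mod 2
= 0
Index 0 → shift A

Shift A


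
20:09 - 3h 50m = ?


16:19

Start: 1209 minutes from midnight
Subtract: 230 minutes
Remaining: 1209 - 230 = 979
Hours: 16, Minutes: 19


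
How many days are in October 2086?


31 days

Month: October (month 10)
October has 31 days


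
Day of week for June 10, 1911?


Zeller's congruence:
q=10, m=6, k=11, j=19
h = (10 + ⌊13×7/5⌋ + 11 + ⌊11/4⌋ + ⌊19/4⌋ - 2×19) mod 7
= (10 + 18 + 11 + 2 + 4 - 38) mod 7
= 7 mod 7 = 0
h=0 → Saturday

Saturday


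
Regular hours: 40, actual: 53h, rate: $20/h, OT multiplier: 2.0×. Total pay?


$1320.00

Regular: 40h × $20 = $800.00
Overtime: 53 - 40 = 13h
OT pay: 13h × $20 × 2.0 = $520.00
Total = $800.00 + $520.00 = $1320.00


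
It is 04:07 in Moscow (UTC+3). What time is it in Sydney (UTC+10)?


11:07

Time difference = UTC+10 - UTC+3 = +7 hours
New hour = (4 + 7) mod 24
= 11 mod 24 = 11
Minutes unchanged → 11:07


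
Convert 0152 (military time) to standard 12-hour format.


Hour: 1
1 < 12 → AM

1:52 AM


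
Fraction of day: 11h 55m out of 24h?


0.4965 (49.65%)

Total minutes: 11×60 + 55 = 715
Day = 24×60 = 1440 minutes
Fraction = 715/1440 ≈ 0.4965
As a percentage: 715/1440 × 100 ≈ 49.65%


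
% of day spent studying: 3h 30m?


Time: 210 minutes
Day: 1440 minutes
Percentage = (210/1440) × 100 ≈ 14.6%

14.6%


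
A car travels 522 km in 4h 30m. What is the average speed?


116.0 km/h

Distance: 522 km
Time: 4h 30m = 270 min = 270/60 = 9/2 hours
Speed = 522 ÷ (9/2) = 522 × 2 / 9 = 1044/9 = 116.0 km/h


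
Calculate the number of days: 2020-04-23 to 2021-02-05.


From April 23, 2020 to February 5, 2021
Rest of April 2020: 30 - 23 = 7
Full months: May 31, June 30, July 31, August 31, September 30, October 31, November 30, December 31, January 31
Days into February 2021: 5
Total = 7 + 31 + 30 + 31 + 31 + 30 + 31 + 30 + 31 + 31 + 5 = 288 days

288 days


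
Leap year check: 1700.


Rules: divisible by 4 AND (not by 100 OR by 400)
1700 ÷ 4 = 425 exactly → divisible by 4
1700 ÷ 100 = 17 exactly → divisible by 100
1700 ÷ 400 = 4 remainder 100 → not divisible by 400
Divisible by 100 but not by 400 → not a leap year

No


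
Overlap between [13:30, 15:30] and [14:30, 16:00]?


Meeting A: 810-930 (in minutes from midnight)
Meeting B: 870-960
Overlap start = max(810, 870) = 870
Overlap end = min(930, 960) = 930
Overlap = max(0, 930 - 870) = 60 min

60 minutes


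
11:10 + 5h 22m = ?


16:32

Start: 670 minutes from midnight
Add: 322 minutes
Total: 992 minutes
Hours: 992 ÷ 60 = 16 remainder 32


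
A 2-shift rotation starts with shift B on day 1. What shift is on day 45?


Shifts: A, B
Start: B (index 1)
Day 45: (1 + 45 - 1) mod 2
= 45 mod 2
= 1
Index 1 → shift B

Shift B


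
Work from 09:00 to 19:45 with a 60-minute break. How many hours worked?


Total time = (19×60+45) - (9×60+0)
= 1185 - 540 = 645 min
Minus break: 645 - 60 = 585 min
= 9h 45m

9h 45m (585 minutes)


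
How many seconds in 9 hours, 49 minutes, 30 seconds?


Hours: 9 × 3600 = 32400
Minutes: 49 × 60 = 2940
Seconds: 30
Total = 32400 + 2940 + 30 = 35370

35370 seconds


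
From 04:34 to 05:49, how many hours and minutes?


End time in minutes: 5×60 + 49 = 349
Start time in minutes: 4×60 + 34 = 274
Difference = 349 - 274 = 75 minutes
= 1 hours 15 minutes

1h 15m


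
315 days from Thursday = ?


Thursday

Start: Thursday (index 3)
(3 + 315) mod 7
= 318 mod 7
= 3
Index 3 → Thursday


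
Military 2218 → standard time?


Hour: 22
22 - 12 = 10 → PM

10:18 PM


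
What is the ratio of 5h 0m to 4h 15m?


20:17 (1.18)

Duration 1: 300 minutes
Duration 2: 255 minutes
Ratio = 300:255
GCD = 15
Simplified = 20:17
As a decimal: 20/17 ≈ 1.18


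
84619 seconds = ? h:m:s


Hours: 84619 ÷ 3600 = 23 remainder 1819
Minutes: 1819 ÷ 60 = 30 remainder 19
Seconds: 19

23h 30m 19s


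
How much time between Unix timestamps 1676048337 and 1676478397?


430060 seconds (119.5 hours / 4.98 days)

Difference = 1676478397 - 1676048337 = 430060 seconds
In hours: 430060 / 3600 ≈ 119.5
In days: 430060 / 86400 ≈ 4.98


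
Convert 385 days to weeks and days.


Weeks: 385 ÷ 7 = 55 remainder 0

55 weeks 0 days


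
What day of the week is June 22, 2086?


Zeller's congruence:
q=22, m=6, k=86, j=20
h = (22 + ⌊13×7/5⌋ + 86 + ⌊86/4⌋ + ⌊20/4⌋ - 2×20) mod 7
= (22 + 18 + 86 + 21 + 5 - 40) mod 7
= 112 mod 7 = 0
h=0 → Saturday

Saturday


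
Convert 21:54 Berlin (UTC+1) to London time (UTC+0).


20:54

Time difference = UTC+0 - UTC+1 = -1 hours
New hour = (21 -1) mod 24
= 20 mod 24 = 20
Minutes unchanged → 20:54


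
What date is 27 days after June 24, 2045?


July 21, 2045

Start: June 24, 2045
Add 27 days
June 24 → July 1: 30 - 24 + 1 = 7 days (27 - 7 = 20 left)
July 1 + 20 = July 21, 2045


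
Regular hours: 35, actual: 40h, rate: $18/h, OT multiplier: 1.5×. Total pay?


Regular: 35h × $18 = $630.00
Overtime: 40 - 35 = 5h
OT pay: 5h × $18 × 1.5 = $135.00
Total = $630.00 + $135.00 = $765.00

$765.00


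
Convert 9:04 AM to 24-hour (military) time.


09:04

Input: 9:04 AM
AM hour stays: 9


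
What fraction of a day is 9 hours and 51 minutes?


0.4104 (41.04%)

Total minutes: 9×60 + 51 = 591
Day = 24×60 = 1440 minutes
Fraction = 591/1440 ≈ 0.4104
As a percentage: 591/1440 × 100 ≈ 41.04%


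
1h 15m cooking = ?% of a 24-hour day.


5.2%

Time: 75 minutes
Day: 1440 minutes
Percentage = (75/1440) × 100 ≈ 5.2%


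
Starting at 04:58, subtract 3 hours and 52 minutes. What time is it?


01:06

Start: 298 minutes from midnight
Subtract: 232 minutes
Remaining: 298 - 232 = 66
Hours: 1, Minutes: 6


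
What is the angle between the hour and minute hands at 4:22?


1.0°

Hour hand = 4×30 + 22×0.5 = 131.0°
Minute hand = 22×6 = 132°
Difference = |131.0 - 132| = 1.0°


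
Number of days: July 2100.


Month: July (month 7)
July has 31 days

31 days


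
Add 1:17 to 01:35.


Start: 95 minutes from midnight
Add: 77 minutes
Total: 172 minutes
Hours: 172 ÷ 60 = 2 remainder 52

02:52


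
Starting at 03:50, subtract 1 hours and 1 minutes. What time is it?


02:49

Start: 230 minutes from midnight
Subtract: 61 minutes
Remaining: 230 - 61 = 169
Hours: 2, Minutes: 49


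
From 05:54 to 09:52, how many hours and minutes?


End time in minutes: 9×60 + 52 = 592
Start time in minutes: 5×60 + 54 = 354
Difference = 592 - 354 = 238 minutes
= 3 hours 58 minutes

3h 58m


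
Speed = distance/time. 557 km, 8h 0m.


69.6 km/h

Distance: 557 km
Time: 8 hours
Speed = 557 / 8 ≈ 69.6 km/h


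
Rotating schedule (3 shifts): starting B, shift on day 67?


Shifts: A, B, C
Start: B (index 1)
Day 67: (1 + 67 - 1) mod 3
= 67 mod 3
= 1
Index 1 → shift B

Shift B


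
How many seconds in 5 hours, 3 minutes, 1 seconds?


18181 seconds

Hours: 5 × 3600 = 18000
Minutes: 3 × 60 = 180
Seconds: 1
Total = 18000 + 180 + 1 = 18181


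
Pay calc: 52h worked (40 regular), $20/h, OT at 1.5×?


Regular: 40h × $20 = $800.00
Overtime: 52 - 40 = 12h
OT pay: 12h × $20 × 1.5 = $360.00
Total = $800.00 + $360.00 = $1160.00

$1160.00


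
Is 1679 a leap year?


No

Rules: divisible by 4 AND (not by 100 OR by 400)
1679 ÷ 4 = 419 remainder 3 → not divisible by 4
Not divisible by 4 → not a leap year


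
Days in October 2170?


31 days

Month: October (month 10)
October has 31 days


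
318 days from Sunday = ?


Start: Sunday (index 6)
(6 + 318) mod 7
= 324 mod 7
= 2
Index 2 → Wednesday

Wednesday
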